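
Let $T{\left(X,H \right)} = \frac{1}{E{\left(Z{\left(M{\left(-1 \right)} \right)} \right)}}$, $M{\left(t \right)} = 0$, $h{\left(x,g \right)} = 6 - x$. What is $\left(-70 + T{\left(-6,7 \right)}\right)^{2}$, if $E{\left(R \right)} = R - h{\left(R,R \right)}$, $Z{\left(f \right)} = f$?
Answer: $\frac{177241}{36} \approx 4923.4$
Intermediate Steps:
$E{\left(R \right)} = -6 + 2 R$ ($E{\left(R \right)} = R - \left(6 - R\right) = R + \left(-6 + R\right) = -6 + 2 R$)
$T{\left(X,H \right)} = - \frac{1}{6}$ ($T{\left(X,H \right)} = \frac{1}{-6 + 2 \cdot 0} = \frac{1}{-6 + 0} = \frac{1}{-6} = - \frac{1}{6}$)
$\left(-70 + T{\left(-6,7 \right)}\right)^{2} = \left(-70 - \frac{1}{6}\right)^{2} = \left(- \frac{421}{6}\right)^{2} = \frac{177241}{36}$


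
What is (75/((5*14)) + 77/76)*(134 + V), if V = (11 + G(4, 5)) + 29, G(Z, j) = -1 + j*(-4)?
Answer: 169677/532 ≈ 318.94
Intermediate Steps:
G(Z, j) = -1 - 4*j
V = 19 (V = (11 + (-1 - 4*5)) + 29 = (11 + (-1 - 20)) + 29 = (11 - 21) + 29 = -10 + 29 = 19)
(75/((5*14)) + 77/76)*(134 + V) = (75/((5*14)) + 77/76)*(134 + 19) = (75/70 + 77*(1/76))*153 = (75*(1/70) + 77/76)*153 = (15/14 + 77/76)*153 = (1109/532)*153 = 169677/532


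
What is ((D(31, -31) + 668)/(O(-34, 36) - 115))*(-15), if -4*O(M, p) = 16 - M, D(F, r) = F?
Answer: 1398/17 ≈ 82.235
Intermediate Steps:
O(M, p) = -4 + M/4 (O(M, p) = -(16 - M)/4 = -4 + M/4)
((D(31, -31) + 668)/(O(-34, 36) - 115))*(-15) = ((31 + 668)/((-4 + (¼)*(-34)) - 115))*(-15) = (699/((-4 - 17/2) - 115))*(-15) = (699/(-25/2 - 115))*(-15) = (699/(-255/2))*(-15) = (699*(-2/255))*(-15) = -466/85*(-15) = 1398/17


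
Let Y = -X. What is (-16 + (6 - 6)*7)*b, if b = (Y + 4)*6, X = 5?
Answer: 96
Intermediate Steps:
Y = -5 (Y = -1*5 = -5)
b = -6 (b = (-5 + 4)*6 = -1*6 = -6)
(-16 + (6 - 6)*7)*b = (-16 + (6 - 6)*7)*(-6) = (-16 + 0*7)*(-6) = (-16 + 0)*(-6) = -16*(-6) = 96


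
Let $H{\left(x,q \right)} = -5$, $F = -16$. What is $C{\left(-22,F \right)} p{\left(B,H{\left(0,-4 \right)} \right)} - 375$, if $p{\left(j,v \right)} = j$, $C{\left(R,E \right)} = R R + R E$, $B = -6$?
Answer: $-5391$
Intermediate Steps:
$C{\left(R,E \right)} = R^{2} + E R$
$C{\left(-22,F \right)} p{\left(B,H{\left(0,-4 \right)} \right)} - 375 = - 22 \left(-16 - 22\right) \left(-6\right) - 375 = \left(-22\right) \left(-38\right) \left(-6\right) - 375 = 836 \left(-6\right) - 375 = -5016 - 375 = -5391$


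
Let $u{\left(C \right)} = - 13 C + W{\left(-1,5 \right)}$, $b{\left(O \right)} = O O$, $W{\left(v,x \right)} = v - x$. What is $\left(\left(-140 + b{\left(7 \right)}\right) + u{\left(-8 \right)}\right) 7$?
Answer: $49$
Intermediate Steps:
$b{\left(O \right)} = O^{2}$
$u{\left(C \right)} = -6 - 13 C$ ($u{\left(C \right)} = - 13 C - 6 = -6 - 13 C$)
$\left(\left(-140 + b{\left(7 \right)}\right) + u{\left(-8 \right)}\right) 7 = \left(\left(-140 + 7^{2}\right) - -98\right) 7 = \left(\left(-140 + 49\right) + \left(-6 + 104\right)\right) 7 = \left(-91 + 98\right) 7 = 7 \cdot 7 = 49$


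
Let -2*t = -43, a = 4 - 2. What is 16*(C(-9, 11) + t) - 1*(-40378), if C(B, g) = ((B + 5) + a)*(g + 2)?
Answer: 40306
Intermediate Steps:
a = 2
t = 43/2 (t = -½*(-43) = 43/2 ≈ 21.500)
C(B, g) = (2 + g)*(7 + B) (C(B, g) = ((B + 5) + 2)*(g + 2) = ((5 + B) + 2)*(2 + g) = (7 + B)*(2 + g) = (2 + g)*(7 + B))
16*(C(-9, 11) + t) - 1*(-40378) = 16*((14 + 2*(-9) + 7*11 - 9*11) + 43/2) - 1*(-40378) = 16*((14 - 18 + 77 - 99) + 43/2) + 40378 = 16*(-26 + 43/2) + 40378 = 16*(-9/2) + 40378 = -72 + 40378 = 40306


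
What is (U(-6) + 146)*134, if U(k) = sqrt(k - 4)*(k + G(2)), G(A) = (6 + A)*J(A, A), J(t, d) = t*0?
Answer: 19564 - 804*I*sqrt(10) ≈ 19564.0 - 2542.5*I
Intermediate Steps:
J(t, d) = 0
G(A) = 0 (G(A) = (6 + A)*0 = 0)
U(k) = k*sqrt(-4 + k) (U(k) = sqrt(k - 4)*(k + 0) = sqrt(-4 + k)*k = k*sqrt(-4 + k))
(U(-6) + 146)*134 = (-6*sqrt(-4 - 6) + 146)*134 = (-6*I*sqrt(10) + 146)*134 = (146 - 6*I*sqrt(10))*134 = 19564 - 804*I*sqrt(10)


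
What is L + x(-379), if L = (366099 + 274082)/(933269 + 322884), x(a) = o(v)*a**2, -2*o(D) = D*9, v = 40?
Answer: -32478312512959/1256153 ≈ -2.5855e+7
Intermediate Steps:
o(D) = -9*D/2 (o(D) = -D*9/2 = -9*D/2)
x(a) = -180*a**2 (x(a) = (-9/2*40)*a**2 = -180*a**2)
L = 640181/1256153 ≈ 0.50964
L + x(-379) = 640181/1256153 - 180*(-379)**2 = 640181/1256153 - 180*143641 = 640181/1256153 - 25855380 = -32478312512959/1256153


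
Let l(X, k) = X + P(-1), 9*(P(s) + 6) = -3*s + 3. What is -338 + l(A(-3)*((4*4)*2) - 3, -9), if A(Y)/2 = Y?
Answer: -1615/3 ≈ -538.33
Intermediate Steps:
P(s) = -17/3 - s/3 (P(s) = -6 + (-3*s + 3)/9 = -6 + (3 - 3*s)/9 = -6 + (1/3 - s/3) = -17/3 - s/3)
A(Y) = 2*Y
l(X, k) = -16/3 + X (l(X, k) = X + (-17/3 - 1/3*(-1)) = X + (-17/3 + 1/3) = X - 16/3 = -16/3 + X)
-338 + l(A(-3)*((4*4)*2) - 3, -9) = -338 + (-16/3 + ((2*(-3))*((4*4)*2) - 3)) = -338 + (-16/3 + (-96*2 - 3)) = -338 + (-16/3 + (-6*32 - 3)) = -338 + (-16/3 + (-192 - 3)) = -338 + (-16/3 - 195) = -338 - 601/3 = -1615/3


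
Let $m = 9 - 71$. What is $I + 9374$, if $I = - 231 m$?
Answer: $23696$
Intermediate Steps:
$m = -62$
$I = 14322$ ($I = \left(-231\right) \left(-62\right) = 14322$)
$I + 9374 = 14322 + 9374 = 23696$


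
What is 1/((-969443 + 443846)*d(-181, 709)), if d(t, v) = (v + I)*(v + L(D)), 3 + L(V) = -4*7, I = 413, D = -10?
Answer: -1/399830047452 ≈ -2.5011e-12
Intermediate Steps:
L(V) = -31 (L(V) = -3 - 4*7 = -3 - 28 = -31)
d(t, v) = (-31 + v)*(413 + v) (d(t, v) = (v + 413)*(v - 31) = (413 + v)*(-31 + v) = (-31 + v)*(413 + v))
1/((-969443 + 443846)*d(-181, 709)) = 1/((-969443 + 443846)*(-12803 + 709² + 382*709)) = 1/((-525597)*(-12803 + 502681 + 270838)) = -1/525597/760716 = -1/525597*1/760716 = -1/399830047452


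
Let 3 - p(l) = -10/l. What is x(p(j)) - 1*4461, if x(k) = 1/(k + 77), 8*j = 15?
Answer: -1142013/256 ≈ -4461.0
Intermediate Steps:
j = 15/8 (j = (1/8)*15 = 15/8 ≈ 1.8750)
p(l) = 3 + 10/l (p(l) = 3 - (-10)/l = 3 + 10/l)
x(k) = 1/(77 + k)
x(p(j)) - 1*4461 = 1/(77 + (3 + 10/(15/8))) - 1*4461 = 1/(77 + (3 + 10*(8/15))) - 4461 = 1/(77 + (3 + 16/3)) - 4461 = 1/(77 + 25/3) - 4461 = 1/(256/3) - 4461 = 3/256 - 4461 = -1142013/256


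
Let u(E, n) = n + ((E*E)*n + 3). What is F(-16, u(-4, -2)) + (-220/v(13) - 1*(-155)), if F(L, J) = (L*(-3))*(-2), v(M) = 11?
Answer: 39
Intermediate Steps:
u(E, n) = 3 + n + n*E² (u(E, n) = n + (E²*n + 3) = n + (n*E² + 3) = n + (3 + n*E²) = 3 + n + n*E²)
F(L, J) = 6*L (F(L, J) = -3*L*(-2) = 6*L)
F(-16, u(-4, -2)) + (-220/v(13) - 1*(-155)) = 6*(-16) + (-220/11 - 1*(-155)) = -96 + (-220*1/11 + 155) = -96 + (-20 + 155) = -96 + 135 = 39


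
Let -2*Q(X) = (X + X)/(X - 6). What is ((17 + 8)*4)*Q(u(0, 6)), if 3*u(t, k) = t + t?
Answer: 0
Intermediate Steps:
u(t, k) = 2*t/3 (u(t, k) = (t + t)/3 = (2*t)/3 = 2*t/3)
Q(X) = -X/(-6 + X) (Q(X) = -(X + X)/(2*(X - 6)) = -2*X/(2*(-6 + X)) = -X/(-6 + X))
((17 + 8)*4)*Q(u(0, 6)) = ((17 + 8)*4)*(-(⅔)*0/(-6 + (⅔)*0)) = (25*4)*(-1*0/(-6 + 0)) = 100*(-1*0/(-6)) = 100*(-1*0*(-⅙)) = 100*0 = 0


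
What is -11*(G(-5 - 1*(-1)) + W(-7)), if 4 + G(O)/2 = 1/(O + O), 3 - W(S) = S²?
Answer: 2387/4 ≈ 596.75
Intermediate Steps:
W(S) = 3 - S²
G(O) = -8 + 1/O (G(O) = -8 + 2/(O + O) = -8 + 2/((2*O)) = -8 + 2*(1/(2*O)) = -8 + 1/O)
-11*(G(-5 - 1*(-1)) + W(-7)) = -11*((-8 + 1/(-5 - 1*(-1))) + (3 - 1*(-7)²)) = -11*((-8 + 1/(-5 + 1)) + (3 - 1*49)) = -11*((-8 + 1/(-4)) + (3 - 49)) = -11*((-8 - ¼) - 46) = -11*(-33/4 - 46) = -11*(-217/4) = 2387/4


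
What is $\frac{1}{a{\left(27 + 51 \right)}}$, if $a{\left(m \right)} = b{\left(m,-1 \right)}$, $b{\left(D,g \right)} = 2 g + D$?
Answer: $\frac{1}{76} \approx 0.013158$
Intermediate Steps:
$b{\left(D,g \right)} = D + 2 g$
$a{\left(m \right)} = -2 + m$ ($a{\left(m \right)} = m + 2 \left(-1\right) = m - 2 = -2 + m$)
$\frac{1}{a{\left(27 + 51 \right)}} = \frac{1}{-2 + \left(27 + 51\right)} = \frac{1}{-2 + 78} = \frac{1}{76}$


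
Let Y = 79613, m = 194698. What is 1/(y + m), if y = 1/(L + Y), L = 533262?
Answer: 612875/119325536751 ≈ 5.1362e-6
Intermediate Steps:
y = 1/612875 (y = 1/(533262 + 79613) = 1/612875 ≈ 1.6317e-6)
1/(y + m) = 1/(1/612875 + 194698) = 1/(119325536751/612875) = 612875/119325536751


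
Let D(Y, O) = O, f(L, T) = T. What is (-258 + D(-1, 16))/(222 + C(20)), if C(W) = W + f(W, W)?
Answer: -121/131 ≈ -0.92366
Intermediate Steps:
C(W) = 2*W (C(W) = W + W = 2*W)
(-258 + D(-1, 16))/(222 + C(20)) = (-258 + 16)/(222 + 2*20) = -242/(222 + 40) = -242/262 = -242*1/262 = -121/131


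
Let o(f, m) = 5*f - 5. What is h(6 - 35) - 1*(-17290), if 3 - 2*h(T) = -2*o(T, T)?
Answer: 34283/2 ≈ 17142.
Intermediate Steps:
o(f, m) = -5 + 5*f
h(T) = -7/2 + 5*T (h(T) = 3/2 - (-1)*(-5 + 5*T) = 3/2 - (10 - 10*T)/2 = 3/2 + (-5 + 5*T) = -7/2 + 5*T)
h(6 - 35) - 1*(-17290) = (-7/2 + 5*(6 - 35)) - 1*(-17290) = (-7/2 + 5*(-29)) + 17290 = (-7/2 - 145) + 17290 = -297/2 + 17290 = 34283/2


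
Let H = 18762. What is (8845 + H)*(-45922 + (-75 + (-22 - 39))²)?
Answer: -757149582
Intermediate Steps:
(8845 + H)*(-45922 + (-75 + (-22 - 39))²) = (8845 + 18762)*(-45922 + (-75 + (-22 - 39))²) = 27607*(-45922 + (-75 - 61)²) = 27607*(-45922 + (-136)²) = 27607*(-45922 + 18496) = 27607*(-27426) = -757149582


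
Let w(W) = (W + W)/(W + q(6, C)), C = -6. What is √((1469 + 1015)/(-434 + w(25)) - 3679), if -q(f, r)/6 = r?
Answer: I*√1985172730/734 ≈ 60.702*I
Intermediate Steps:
q(f, r) = -6*r
w(W) = 2*W/(36 + W) (w(W) = (W + W)/(W - 6*(-6)) = (2*W)/(W + 36) = (2*W)/(36 + W) = 2*W/(36 + W))
√((1469 + 1015)/(-434 + w(25)) - 3679) = √((1469 + 1015)/(-434 + 2*25/(36 + 25)) - 3679) = √(2484/(-434 + 2*25/61) - 3679) = √(2484/(-434 + 2*25*(1/61)) - 3679) = √(2484/(-434 + 50/61) - 3679) = √(2484/(-26424/61) - 3679) = √(2484*(-61/26424) - 3679) = √(-4209/734 - 3679) = √(-2704595/734) = I*√1985172730/734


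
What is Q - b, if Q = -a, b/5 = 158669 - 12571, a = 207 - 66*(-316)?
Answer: -751553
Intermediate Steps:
a = 21063 (a = 207 + 20856 = 21063)
b = 730490 (b = 5*(158669 - 12571) = 5*146098 = 730490)
Q = -21063 (Q = -1*21063 = -21063)
Q - b = -21063 - 1*730490 = -21063 - 730490 = -751553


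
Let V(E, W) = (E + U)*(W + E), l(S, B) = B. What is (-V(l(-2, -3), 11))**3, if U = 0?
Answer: 13824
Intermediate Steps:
V(E, W) = E*(E + W) (V(E, W) = (E + 0)*(W + E) = E*(E + W))
(-V(l(-2, -3), 11))**3 = (-(-3)*(-3 + 11))**3 = (-(-3)*8)**3 = (-1*(-24))**3 = 24**3 = 13824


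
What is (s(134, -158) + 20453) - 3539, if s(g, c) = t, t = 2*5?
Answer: 16924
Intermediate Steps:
t = 10
s(g, c) = 10
(s(134, -158) + 20453) - 3539 = (10 + 20453) - 3539 = 20463 - 3539 = 16924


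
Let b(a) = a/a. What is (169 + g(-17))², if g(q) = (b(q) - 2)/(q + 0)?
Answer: 8259876/289 ≈ 28581.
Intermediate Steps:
b(a) = 1
g(q) = -1/q (g(q) = (1 - 2)/(q + 0) = -1/q)
(169 + g(-17))² = (169 - 1/(-17))² = (169 - 1*(-1/17))² = (169 + 1/17)² = (2874/17)² = 8259876/289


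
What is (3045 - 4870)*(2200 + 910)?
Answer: -5675750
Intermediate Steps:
(3045 - 4870)*(2200 + 910) = -1825*3110 = -5675750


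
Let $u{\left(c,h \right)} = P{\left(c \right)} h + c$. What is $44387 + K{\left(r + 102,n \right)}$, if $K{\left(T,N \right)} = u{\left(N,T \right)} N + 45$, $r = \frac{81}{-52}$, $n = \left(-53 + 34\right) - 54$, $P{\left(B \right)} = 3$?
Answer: $\frac{1443735}{52} \approx 27764.0$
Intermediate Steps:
$n = -73$ ($n = -19 - 54 = -73$)
$u{\left(c,h \right)} = c + 3 h$ ($u{\left(c,h \right)} = 3 h + c = c + 3 h$)
$r = - \frac{81}{52}$ ($r = 81 \left(- \frac{1}{52}\right) = - \frac{81}{52} \approx -1.5577$)
$K{\left(T,N \right)} = 45 + N \left(N + 3 T\right)$ ($K{\left(T,N \right)} = \left(N + 3 T\right) N + 45 = N \left(N + 3 T\right) + 45 = 45 + N \left(N + 3 T\right)$)
$44387 + K{\left(r + 102,n \right)} = 44387 + \left(45 - 73 \left(-73 + 3 \left(- \frac{81}{52} + 102\right)\right)\right) = 44387 + \left(45 - 73 \left(-73 + 3 \cdot \frac{5223}{52}\right)\right) = 44387 + \left(45 - 73 \left(-73 + \frac{15669}{52}\right)\right) = 44387 + \left(45 - \frac{866729}{52}\right) = 44387 - \frac{864389}{52} = \frac{1443735}{52}$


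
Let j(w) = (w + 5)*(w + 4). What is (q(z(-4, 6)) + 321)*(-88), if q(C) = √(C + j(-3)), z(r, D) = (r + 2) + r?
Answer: -28248 - 176*I ≈ -28248.0 - 176.0*I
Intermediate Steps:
j(w) = (4 + w)*(5 + w) (j(w) = (5 + w)*(4 + w) = (4 + w)*(5 + w))
z(r, D) = 2 + 2*r (z(r, D) = (2 + r) + r = 2 + 2*r)
q(C) = √(2 + C) (q(C) = √(C + (20 + (-3)² + 9*(-3))) = √(C + (20 + 9 - 27)) = √(C + 2) = √(2 + C))
(q(z(-4, 6)) + 321)*(-88) = (√(2 + (2 + 2*(-4))) + 321)*(-88) = (√(2 + (2 - 8)) + 321)*(-88) = (√(2 - 6) + 321)*(-88) = (√(-4) + 321)*(-88) = (2*I + 321)*(-88) = (321 + 2*I)*(-88) = -28248 - 176*I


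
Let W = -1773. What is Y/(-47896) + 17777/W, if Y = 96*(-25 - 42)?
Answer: -105005407/10614951 ≈ -9.8922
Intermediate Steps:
Y = -6432 (Y = 96*(-67) = -6432)
Y/(-47896) + 17777/W = -6432/(-47896) + 17777/(-1773) = -6432*(-1/47896) + 17777*(-1/1773) = 804/5987 - 17777/1773 = -105005407/10614951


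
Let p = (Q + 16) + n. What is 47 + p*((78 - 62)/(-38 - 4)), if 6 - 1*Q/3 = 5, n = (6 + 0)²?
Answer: 547/21 ≈ 26.048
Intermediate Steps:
n = 36 (n = 6² = 36)
Q = 3 (Q = 18 - 3*5 = 18 - 15 = 3)
p = 55 (p = (3 + 16) + 36 = 19 + 36 = 55)
47 + p*((78 - 62)/(-38 - 4)) = 47 + 55*((78 - 62)/(-38 - 4)) = 47 + 55*(16/(-42)) = 47 + 55*(16*(-1/42)) = 47 + 55*(-8/21) = 47 - 440/21 = 547/21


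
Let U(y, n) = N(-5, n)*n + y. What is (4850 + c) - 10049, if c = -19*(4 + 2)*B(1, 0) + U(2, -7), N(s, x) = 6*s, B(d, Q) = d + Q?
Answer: -5101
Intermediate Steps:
B(d, Q) = Q + d
U(y, n) = y - 30*n (U(y, n) = (6*(-5))*n + y = -30*n + y = y - 30*n)
c = 98 (c = -19*(4 + 2)*(0 + 1) + (2 - 30*(-7)) = -114 + (2 + 210) = -19*6 + 212 = -114 + 212 = 98)
(4850 + c) - 10049 = (4850 + 98) - 10049 = 4948 - 10049 = -5101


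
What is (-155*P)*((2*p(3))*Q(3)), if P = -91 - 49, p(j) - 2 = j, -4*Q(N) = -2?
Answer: 108500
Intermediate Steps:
Q(N) = ½ (Q(N) = -¼*(-2) = ½)
p(j) = 2 + j
P = -140
(-155*P)*((2*p(3))*Q(3)) = (-155*(-140))*((2*(2 + 3))*(½)) = 21700*((2*5)*(½)) = 21700*(10*(½)) = 21700*5 = 108500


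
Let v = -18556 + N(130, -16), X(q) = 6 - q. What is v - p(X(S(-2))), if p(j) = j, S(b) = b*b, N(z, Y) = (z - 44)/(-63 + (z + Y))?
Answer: -946372/51 ≈ -18556.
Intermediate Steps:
N(z, Y) = (-44 + z)/(-63 + Y + z) (N(z, Y) = (-44 + z)/(-63 + (Y + z)) = (-44 + z)/(-63 + Y + z))
S(b) = b²
v = -946270/51 (v = -18556 + (-44 + 130)/(-63 - 16 + 130) = -18556 + 86/51 = -946270/51 ≈ -18554.)
v - p(X(S(-2))) = -946270/51 - (6 - 1*(-2)²) = -946270/51 - (6 - 1*4) = -946270/51 - (6 - 4) = -946270/51 - 1*2 = -946270/51 - 2 = -946372/51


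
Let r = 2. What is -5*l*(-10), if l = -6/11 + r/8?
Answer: -325/22 ≈ -14.773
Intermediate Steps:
l = -13/44 (l = -6/11 + 2/8 = -6*1/11 + 2*(⅛) = -6/11 + ¼ = -13/44 ≈ -0.29545)
-5*l*(-10) = -5*(-13/44)*(-10) = (65/44)*(-10) = -325/22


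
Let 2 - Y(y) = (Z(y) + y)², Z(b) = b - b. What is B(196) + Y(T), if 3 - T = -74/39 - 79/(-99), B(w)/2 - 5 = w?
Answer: 641336900/1656369 ≈ 387.19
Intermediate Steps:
B(w) = 10 + 2*w
T = 5276/1287 (T = 3 - (-74/39 - 79/(-99)) = 3 - (-74*1/39 - 79*(-1/99)) = 3 - (-74/39 + 79/99) = 3 - 1*(-1415/1287) = 3 + 1415/1287 = 5276/1287 ≈ 4.0995)
Z(b) = 0
Y(y) = 2 - y² (Y(y) = 2 - (0 + y)² = 2 - y²)
B(196) + Y(T) = (10 + 2*196) + (2 - (5276/1287)²) = (10 + 392) + (2 - 1*27836176/1656369) = 402 + (2 - 27836176/1656369) = 402 - 24523438/1656369 = 641336900/1656369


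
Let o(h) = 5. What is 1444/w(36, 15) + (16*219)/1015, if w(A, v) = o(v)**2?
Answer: 310652/5075 ≈ 61.212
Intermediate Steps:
w(A, v) = 25 (w(A, v) = 5**2 = 25)
1444/w(36, 15) + (16*219)/1015 = 1444/25 + (16*219)/1015 = 1444*(1/25) + 3504*(1/1015) = 1444/25 + 3504/1015 = 310652/5075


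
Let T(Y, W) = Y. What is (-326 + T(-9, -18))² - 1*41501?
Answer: 70724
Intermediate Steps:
(-326 + T(-9, -18))² - 1*41501 = (-326 - 9)² - 1*41501 = (-335)² - 41501 = 112225 - 41501 = 70724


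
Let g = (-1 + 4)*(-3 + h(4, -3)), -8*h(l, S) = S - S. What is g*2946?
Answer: -26514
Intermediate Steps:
h(l, S) = 0 (h(l, S) = -(S - S)/8 = -1/8*0 = 0)
g = -9 (g = (-1 + 4)*(-3 + 0) = 3*(-3) = -9)
g*2946 = -9*2946 = -26514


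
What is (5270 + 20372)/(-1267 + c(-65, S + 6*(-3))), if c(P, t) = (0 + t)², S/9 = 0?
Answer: -25642/943 ≈ -27.192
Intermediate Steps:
S = 0 (S = 9*0 = 0)
c(P, t) = t²
(5270 + 20372)/(-1267 + c(-65, S + 6*(-3))) = (5270 + 20372)/(-1267 + (0 + 6*(-3))²) = 25642/(-1267 + (0 - 18)²) = 25642/(-1267 + (-18)²) = 25642/(-1267 + 324) = 25642/(-943) = 25642*(-1/943) = -25642/943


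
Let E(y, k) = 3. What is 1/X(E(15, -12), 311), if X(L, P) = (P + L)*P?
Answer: 1/97654 ≈ 1.0240e-5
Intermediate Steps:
X(L, P) = P*(L + P) (X(L, P) = (L + P)*P = P*(L + P))
1/X(E(15, -12), 311) = 1/(311*(3 + 311)) = 1/(311*314) = 1/97654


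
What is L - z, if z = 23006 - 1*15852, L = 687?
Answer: -6467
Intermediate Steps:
z = 7154 (z = 23006 - 15852 = 7154)
L - z = 687 - 1*7154 = 687 - 7154 = -6467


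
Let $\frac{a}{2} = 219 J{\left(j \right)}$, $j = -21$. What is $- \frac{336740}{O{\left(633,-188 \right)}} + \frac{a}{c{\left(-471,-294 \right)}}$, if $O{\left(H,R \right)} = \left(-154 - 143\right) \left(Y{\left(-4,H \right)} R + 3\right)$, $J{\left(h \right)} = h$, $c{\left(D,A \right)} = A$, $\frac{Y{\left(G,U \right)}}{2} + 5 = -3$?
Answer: $\frac{198201653}{6259869} \approx 31.662$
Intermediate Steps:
$Y{\left(G,U \right)} = -16$ ($Y{\left(G,U \right)} = -10 + 2 \left(-3\right) = -10 - 6 = -16$)
$a = -9198$ ($a = 2 \cdot 219 \left(-21\right) = 2 \left(-4599\right) = -9198$)
$O{\left(H,R \right)} = -891 + 4752 R$ ($O{\left(H,R \right)} = \left(-154 - 143\right) \left(- 16 R + 3\right) = - 297 \left(3 - 16 R\right) = -891 + 4752 R$)
$- \frac{336740}{O{\left(633,-188 \right)}} + \frac{a}{c{\left(-471,-294 \right)}} = - \frac{336740}{-891 + 4752 \left(-188\right)} - \frac{9198}{-294} = - \frac{336740}{-891 - 893376} - - \frac{219}{7} = - \frac{336740}{-894267} + \frac{219}{7} = \left(-336740\right) \left(- \frac{1}{894267}\right) + \frac{219}{7} = \frac{336740}{894267} + \frac{219}{7} = \frac{198201653}{6259869}$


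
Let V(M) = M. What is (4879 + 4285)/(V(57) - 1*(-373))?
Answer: 4582/215 ≈ 21.312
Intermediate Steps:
(4879 + 4285)/(V(57) - 1*(-373)) = (4879 + 4285)/(57 - 1*(-373)) = 9164/(57 + 373) = 9164/430 = 9164*(1/430) = 4582/215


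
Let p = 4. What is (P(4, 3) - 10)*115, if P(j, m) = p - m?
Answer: -1035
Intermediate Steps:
P(j, m) = 4 - m
(P(4, 3) - 10)*115 = ((4 - 1*3) - 10)*115 = ((4 - 3) - 10)*115 = (1 - 10)*115 = -9*115 = -1035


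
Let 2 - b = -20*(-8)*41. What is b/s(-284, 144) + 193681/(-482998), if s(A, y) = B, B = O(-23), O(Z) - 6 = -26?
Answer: 395453408/1207495 ≈ 327.50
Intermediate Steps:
b = -6558 (b = 2 - (-20*(-8))*41 = 2 - 160*41 = 2 - 1*6560 = 2 - 6560 = -6558)
O(Z) = -20 (O(Z) = 6 - 26 = -20)
B = -20
s(A, y) = -20
b/s(-284, 144) + 193681/(-482998) = -6558/(-20) + 193681/(-482998) = -6558*(-1/20) + 193681*(-1/482998) = 3279/10 - 193681/482998 = 395453408/1207495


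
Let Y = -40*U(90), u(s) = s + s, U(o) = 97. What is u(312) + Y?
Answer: -3256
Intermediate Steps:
u(s) = 2*s
Y = -3880 (Y = -40*97 = -3880)
u(312) + Y = 2*312 - 3880 = 624 - 3880 = -3256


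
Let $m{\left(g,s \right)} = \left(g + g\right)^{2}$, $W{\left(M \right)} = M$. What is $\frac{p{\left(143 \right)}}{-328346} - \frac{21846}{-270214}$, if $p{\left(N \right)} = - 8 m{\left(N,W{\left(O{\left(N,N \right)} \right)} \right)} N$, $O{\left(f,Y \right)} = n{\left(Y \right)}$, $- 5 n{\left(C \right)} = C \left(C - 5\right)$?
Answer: $\frac{6323086624063}{22180921511} \approx 285.07$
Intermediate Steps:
$n{\left(C \right)} = - \frac{C \left(-5 + C\right)}{5}$ ($n{\left(C \right)} = - \frac{C \left(C - 5\right)}{5} = - \frac{C \left(-5 + C\right)}{5}$)
$O{\left(f,Y \right)} = \frac{Y \left(5 - Y\right)}{5}$
$m{\left(g,s \right)} = 4 g^{2}$ ($m{\left(g,s \right)} = \left(2 g\right)^{2} = 4 g^{2}$)
$p{\left(N \right)} = - 32 N^{3}$ ($p{\left(N \right)} = - 8 \cdot 4 N^{2} N = - 32 N^{2} N = - 32 N^{3}$)
$\frac{p{\left(143 \right)}}{-328346} - \frac{21846}{-270214} = \frac{\left(-32\right) 143^{3}}{-328346} - \frac{21846}{-270214} = \left(-32\right) 2924207 \left(- \frac{1}{328346}\right) - - \frac{10923}{135107} = \left(-93574624\right) \left(- \frac{1}{328346}\right) + \frac{10923}{135107} = \frac{46787312}{164173} + \frac{10923}{135107} = \frac{6323086624063}{22180921511}$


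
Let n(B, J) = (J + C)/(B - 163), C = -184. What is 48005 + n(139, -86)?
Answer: 192065/4 ≈ 48016.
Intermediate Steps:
n(B, J) = (-184 + J)/(-163 + B) (n(B, J) = (J - 184)/(B - 163) = (-184 + J)/(-163 + B))
48005 + n(139, -86) = 48005 + (-184 - 86)/(-163 + 139) = 48005 - 270/(-24) = 48005 - 1/24*(-270) = 48005 + 45/4 = 192065/4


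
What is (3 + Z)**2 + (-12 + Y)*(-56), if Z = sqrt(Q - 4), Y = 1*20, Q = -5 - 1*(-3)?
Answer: -445 + 6*I*sqrt(6) ≈ -445.0 + 14.697*I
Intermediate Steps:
Q = -2 (Q = -5 + 3 = -2)
Y = 20
Z = I*sqrt(6) (Z = sqrt(-2 - 4) = sqrt(-6) = I*sqrt(6) ≈ 2.4495*I)
(3 + Z)**2 + (-12 + Y)*(-56) = (3 + I*sqrt(6))**2 + (-12 + 20)*(-56) = (3 + I*sqrt(6))**2 + 8*(-56) = (3 + I*sqrt(6))**2 - 448 = -448 + (3 + I*sqrt(6))**2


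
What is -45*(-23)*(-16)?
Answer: -16560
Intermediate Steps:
-45*(-23)*(-16) = 1035*(-16) = -16560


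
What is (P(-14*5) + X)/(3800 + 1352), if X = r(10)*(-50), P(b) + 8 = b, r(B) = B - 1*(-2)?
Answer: -339/2576 ≈ -0.13160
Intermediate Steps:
r(B) = 2 + B (r(B) = B + 2 = 2 + B)
P(b) = -8 + b
X = -600 (X = (2 + 10)*(-50) = 12*(-50) = -600)
(P(-14*5) + X)/(3800 + 1352) = ((-8 - 14*5) - 600)/(3800 + 1352) = ((-8 - 70) - 600)/5152 = (-78 - 600)*(1/5152) = -678*1/5152 = -339/2576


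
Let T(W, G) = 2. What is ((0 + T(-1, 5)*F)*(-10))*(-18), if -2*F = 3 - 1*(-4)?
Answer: -1260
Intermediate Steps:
F = -7/2 (F = -(3 - 1*(-4))/2 = -(3 + 4)/2 = -½*7 = -7/2 ≈ -3.5000)
((0 + T(-1, 5)*F)*(-10))*(-18) = ((0 + 2*(-7/2))*(-10))*(-18) = ((0 - 7)*(-10))*(-18) = -7*(-10)*(-18) = 70*(-18) = -1260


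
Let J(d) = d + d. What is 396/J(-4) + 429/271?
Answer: -25971/542 ≈ -47.917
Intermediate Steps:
J(d) = 2*d
396/J(-4) + 429/271 = 396/((2*(-4))) + 429/271 = 396/(-8) + 429*(1/271) = 396*(-⅛) + 429/271 = -99/2 + 429/271 = -25971/542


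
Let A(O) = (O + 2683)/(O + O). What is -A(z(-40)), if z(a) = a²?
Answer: -4283/3200 ≈ -1.3384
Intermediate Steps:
A(O) = (2683 + O)/(2*O) (A(O) = (2683 + O)/((2*O)) = (2683 + O)*(1/(2*O)) = (2683 + O)/(2*O))
-A(z(-40)) = -(2683 + (-40)²)/(2*((-40)²)) = -(2683 + 1600)/(2*1600) = -4283/(2*1600) = -1*4283/3200 = -4283/3200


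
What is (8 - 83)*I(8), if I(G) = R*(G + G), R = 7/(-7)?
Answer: 1200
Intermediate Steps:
R = -1 (R = 7*(-⅐) = -1)
I(G) = -2*G (I(G) = -(G + G) = -2*G)
(8 - 83)*I(8) = (8 - 83)*(-2*8) = -75*(-16) = 1200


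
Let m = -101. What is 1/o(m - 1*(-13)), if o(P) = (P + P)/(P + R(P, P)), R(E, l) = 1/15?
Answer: 1319/2640 ≈ 0.49962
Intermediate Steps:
R(E, l) = 1/15
o(P) = 2*P/(1/15 + P) (o(P) = (P + P)/(P + 1/15) = (2*P)/(1/15 + P) = 2*P/(1/15 + P))
1/o(m - 1*(-13)) = 1/(30*(-101 - 1*(-13))/(1 + 15*(-101 - 1*(-13)))) = 1/(30*(-101 + 13)/(1 + 15*(-101 + 13))) = 1/(30*(-88)/(1 + 15*(-88))) = 1/(30*(-88)/(1 - 1320)) = 1/(30*(-88)/(-1319)) = 1/(30*(-88)*(-1/1319)) = 1/(2640/1319) = 1319/2640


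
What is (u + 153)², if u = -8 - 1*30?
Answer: 13225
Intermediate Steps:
u = -38 (u = -8 - 30 = -38)
(u + 153)² = (-38 + 153)² = 115² = 13225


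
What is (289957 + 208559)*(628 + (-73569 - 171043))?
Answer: -121629927744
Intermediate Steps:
(289957 + 208559)*(628 + (-73569 - 171043)) = 498516*(628 - 244612) = 498516*(-243984) = -121629927744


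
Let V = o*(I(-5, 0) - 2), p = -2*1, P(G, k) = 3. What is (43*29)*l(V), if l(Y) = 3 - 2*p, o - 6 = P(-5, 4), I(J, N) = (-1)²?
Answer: 8729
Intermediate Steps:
I(J, N) = 1
o = 9 (o = 6 + 3 = 9)
p = -2
V = -9 (V = 9*(1 - 2) = 9*(-1) = -9)
l(Y) = 7 (l(Y) = 3 - 2*(-2) = 3 + 4 = 7)
(43*29)*l(V) = (43*29)*7 = 1247*7 = 8729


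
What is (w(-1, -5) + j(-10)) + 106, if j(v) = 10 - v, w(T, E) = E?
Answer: 121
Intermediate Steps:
(w(-1, -5) + j(-10)) + 106 = (-5 + (10 - 1*(-10))) + 106 = (-5 + (10 + 10)) + 106 = (-5 + 20) + 106 = 15 + 106 = 121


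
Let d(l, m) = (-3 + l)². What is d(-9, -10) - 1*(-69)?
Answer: 213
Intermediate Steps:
d(-9, -10) - 1*(-69) = (-3 - 9)² - 1*(-69) = (-12)² + 69 = 144 + 69 = 213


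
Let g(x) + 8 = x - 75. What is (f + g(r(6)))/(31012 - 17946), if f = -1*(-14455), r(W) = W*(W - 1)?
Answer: 7201/6533 ≈ 1.1022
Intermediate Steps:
r(W) = W*(-1 + W)
g(x) = -83 + x (g(x) = -8 + (x - 75) = -8 + (-75 + x) = -83 + x)
f = 14455
(f + g(r(6)))/(31012 - 17946) = (14455 + (-83 + 6*(-1 + 6)))/(31012 - 17946) = (14455 + (-83 + 6*5))/13066 = (14455 + (-83 + 30))*(1/13066) = (14455 - 53)*(1/13066) = 14402*(1/13066) = 7201/6533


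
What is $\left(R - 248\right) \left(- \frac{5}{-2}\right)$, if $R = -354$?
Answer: $-1505$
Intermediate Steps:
$\left(R - 248\right) \left(- \frac{5}{-2}\right) = \left(-354 - 248\right) \left(- \frac{5}{-2}\right) = \left(-354 - 248\right) \left(\left(-5\right) \left(- \frac{1}{2}\right)\right) = \left(-602\right) \frac{5}{2} = -1505$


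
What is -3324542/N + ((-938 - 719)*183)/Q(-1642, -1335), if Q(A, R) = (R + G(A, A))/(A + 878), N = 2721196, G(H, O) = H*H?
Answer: 310728139896773/3666578947742 ≈ 84.746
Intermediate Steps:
G(H, O) = H²
Q(A, R) = (R + A²)/(878 + A) (Q(A, R) = (R + A²)/(A + 878) = (R + A²)/(878 + A))
-3324542/N + ((-938 - 719)*183)/Q(-1642, -1335) = -3324542/2721196 + ((-938 - 719)*183)/(((-1335 + (-1642)²)/(878 - 1642))) = -3324542*1/2721196 + (-1657*183)/(((-1335 + 2696164)/(-764))) = -1662271/1360598 - 303231/((-1/764*2694829)) = -1662271/1360598 - 303231/(-2694829/764) = -1662271/1360598 - 303231*(-764/2694829) = -1662271/1360598 + 231668484/2694829 = 310728139896773/3666578947742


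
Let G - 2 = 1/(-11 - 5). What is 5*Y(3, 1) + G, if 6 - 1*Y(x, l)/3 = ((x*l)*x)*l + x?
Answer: -1409/16 ≈ -88.063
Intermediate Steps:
G = 31/16 (G = 2 + 1/(-11 - 5) = 2 + 1/(-16) = 2 - 1/16 = 31/16 ≈ 1.9375)
Y(x, l) = 18 - 3*x - 3*l**2*x**2 (Y(x, l) = 18 - 3*(((x*l)*x)*l + x) = 18 - 3*(((l*x)*x)*l + x) = 18 - 3*((l*x**2)*l + x) = 18 - 3*(l**2*x**2 + x) = 18 - 3*(x + l**2*x**2) = 18 + (-3*x - 3*l**2*x**2) = 18 - 3*x - 3*l**2*x**2)
5*Y(3, 1) + G = 5*(18 - 3*3 - 3*1**2*3**2) + 31/16 = 5*(18 - 9 - 3*1*9) + 31/16 = 5*(18 - 9 - 27) + 31/16 = 5*(-18) + 31/16 = -90 + 31/16 = -1409/16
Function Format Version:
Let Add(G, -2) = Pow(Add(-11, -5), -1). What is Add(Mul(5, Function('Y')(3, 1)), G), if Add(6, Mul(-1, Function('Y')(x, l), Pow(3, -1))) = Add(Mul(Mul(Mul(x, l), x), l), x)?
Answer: Rational(-1409, 16) ≈ -88.063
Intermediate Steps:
G = Rational(31, 16) (G = Add(2, Pow(Add(-11, -5), -1)) = Add(2, Pow(-16, -1)) = Add(2, Rational(-1, 16)) = Rational(31, 16) ≈ 1.9375)
Function('Y')(x, l) = Add(18, Mul(-3, x), Mul(-3, Pow(l, 2), Pow(x, 2))) (Function('Y')(x, l) = Add(18, Mul(-3, Add(Mul(Mul(Mul(x, l), x), l), x))) = Add(18, Mul(-3, Add(Mul(Mul(Mul(l, x), x), l), x))) = Add(18, Mul(-3, Add(Mul(Mul(l, Pow(x, 2)), l), x))) = Add(18, Mul(-3, Add(Mul(Pow(l, 2), Pow(x, 2)), x))) = Add(18, Mul(-3, Add(x, Mul(Pow(l, 2), Pow(x, 2))))) = Add(18, Add(Mul(-3, x), Mul(-3, Pow(l, 2), Pow(x, 2)))) = Add(18, Mul(-3, x), Mul(-3, Pow(l, 2), Pow(x, 2))))
Add(Mul(5, Function('Y')(3, 1)), G) = Add(Mul(5, Add(18, Mul(-3, 3), Mul(-3, Pow(1, 2), Pow(3, 2)))), Rational(31, 16)) = Add(Mul(5, Add(18, -9, Mul(-3, 1, 9))), Rational(31, 16)) = Add(Mul(5, Add(18, -9, -27)), Rational(31, 16)) = Add(Mul(5, -18), Rational(31, 16)) = Add(-90, Rational(31, 16)) = Rational(-1409, 16)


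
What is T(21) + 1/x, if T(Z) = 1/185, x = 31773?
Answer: 31958/5878005 ≈ 0.0054369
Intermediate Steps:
T(Z) = 1/185
T(21) + 1/x = 1/185 + 1/31773 = 31958/5878005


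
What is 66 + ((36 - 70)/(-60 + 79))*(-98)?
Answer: 4586/19 ≈ 241.37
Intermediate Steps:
66 + ((36 - 70)/(-60 + 79))*(-98) = 66 - 34/19*(-98) = 66 + 3332/19 = 4586/19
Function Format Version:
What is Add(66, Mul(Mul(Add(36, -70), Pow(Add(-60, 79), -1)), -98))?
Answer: Rational(4586, 19) ≈ 241.37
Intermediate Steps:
Add(66, Mul(Mul(Add(36, -70), Pow(Add(-60, 79), -1)), -98)) = Add(66, Mul(Mul(-34, Pow(19, -1)), -98)) = Add(66, Mul(Mul(-34, Rational(1, 19)), -98)) = Add(66, Mul(Rational(-34, 19), -98)) = Add(66, Rational(3332, 19)) = Rational(4586, 19)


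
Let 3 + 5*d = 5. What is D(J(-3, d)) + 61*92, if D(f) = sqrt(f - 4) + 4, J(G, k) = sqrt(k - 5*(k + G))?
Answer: 5616 + sqrt(-100 + 5*sqrt(335))/5 ≈ 5616.0 + 0.58258*I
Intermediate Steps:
d = 2/5 (d = -3/5 + (1/5)*5 = -3/5 + 1 = 2/5 ≈ 0.40000)
J(G, k) = sqrt(-5*G - 4*k) (J(G, k) = sqrt(k - 5*(G + k)) = sqrt(k + (-5*G - 5*k)) = sqrt(-5*G - 4*k))
D(f) = 4 + sqrt(-4 + f) (D(f) = sqrt(-4 + f) + 4 = 4 + sqrt(-4 + f))
D(J(-3, d)) + 61*92 = (4 + sqrt(-4 + sqrt(-5*(-3) - 4*2/5))) + 61*92 = (4 + sqrt(-4 + sqrt(15 - 8/5))) + 5612 = (4 + sqrt(-4 + sqrt(67/5))) + 5612 = (4 + sqrt(-4 + sqrt(335)/5)) + 5612 = 5616 + sqrt(-4 + sqrt(335)/5)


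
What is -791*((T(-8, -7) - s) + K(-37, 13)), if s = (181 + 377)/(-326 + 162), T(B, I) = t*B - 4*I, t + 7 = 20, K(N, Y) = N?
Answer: 7108717/82 ≈ 86692.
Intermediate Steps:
t = 13 (t = -7 + 20 = 13)
T(B, I) = -4*I + 13*B (T(B, I) = 13*B - 4*I = -4*I + 13*B)
s = -279/82 (s = 558/(-164) = 558*(-1/164) = -279/82 ≈ -3.4024)
-791*((T(-8, -7) - s) + K(-37, 13)) = -791*(((-4*(-7) + 13*(-8)) - 1*(-279/82)) - 37) = -791*(((28 - 104) + 279/82) - 37) = -791*((-76 + 279/82) - 37) = -791*(-5953/82 - 37) = -791*(-8987/82) = 7108717/82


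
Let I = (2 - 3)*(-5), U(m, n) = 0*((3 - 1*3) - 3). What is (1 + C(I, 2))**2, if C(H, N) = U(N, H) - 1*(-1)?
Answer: 4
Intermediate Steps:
U(m, n) = 0 (U(m, n) = 0*((3 - 3) - 3) = 0*(0 - 3) = 0*(-3) = 0)
I = 5 (I = -1*(-5) = 5)
C(H, N) = 1 (C(H, N) = 0 - 1*(-1) = 0 + 1 = 1)
(1 + C(I, 2))**2 = (1 + 1)**2 = 2**2 = 4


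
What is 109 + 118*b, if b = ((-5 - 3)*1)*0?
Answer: 109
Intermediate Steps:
b = 0 (b = -8*1*0 = -8*0 = 0)
109 + 118*b = 109 + 118*0 = 109 + 0 = 109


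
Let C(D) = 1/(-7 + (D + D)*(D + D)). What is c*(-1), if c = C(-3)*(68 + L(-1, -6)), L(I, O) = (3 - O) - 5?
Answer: -72/29 ≈ -2.4828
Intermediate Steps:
L(I, O) = -2 - O
C(D) = 1/(-7 + 4*D²) (C(D) = 1/(-7 + (2*D)*(2*D)) = 1/(-7 + 4*D²))
c = 72/29 (c = (68 + (-2 - 1*(-6)))/(-7 + 4*(-3)²) = (68 + (-2 + 6))/(-7 + 4*9) = (68 + 4)/(-7 + 36) = 72/29 ≈ 2.4828)
c*(-1) = (72/29)*(-1) = -72/29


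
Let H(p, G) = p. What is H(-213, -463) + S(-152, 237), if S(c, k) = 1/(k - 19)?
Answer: -46433/218 ≈ -213.00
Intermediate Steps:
S(c, k) = 1/(-19 + k)
H(-213, -463) + S(-152, 237) = -213 + 1/(-19 + 237) = -213 + 1/218 = -46433/218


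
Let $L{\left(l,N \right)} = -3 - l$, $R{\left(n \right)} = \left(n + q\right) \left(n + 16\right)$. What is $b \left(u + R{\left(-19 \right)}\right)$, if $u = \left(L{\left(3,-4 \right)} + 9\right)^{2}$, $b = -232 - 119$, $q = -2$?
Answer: $-25272$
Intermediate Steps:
$R{\left(n \right)} = \left(-2 + n\right) \left(16 + n\right)$ ($R{\left(n \right)} = \left(n - 2\right) \left(n + 16\right) = \left(-2 + n\right) \left(16 + n\right)$)
$b = -351$ ($b = -232 - 119 = -351$)
$u = 9$ ($u = \left(\left(-3 - 3\right) + 9\right)^{2} = \left(-6 + 9\right)^{2} = 3^{2} = 9$)
$b \left(u + R{\left(-19 \right)}\right) = - 351 \left(9 + \left(-32 + \left(-19\right)^{2} + 14 \left(-19\right)\right)\right) = - 351 \left(9 - -63\right) = - 351 \left(9 + 63\right) = \left(-351\right) 72 = -25272$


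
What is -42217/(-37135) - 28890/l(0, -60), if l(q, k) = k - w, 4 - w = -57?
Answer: 153991201/641905 ≈ 239.90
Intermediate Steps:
w = 61 (w = 4 - 1*(-57) = 4 + 57 = 61)
l(q, k) = -61 + k (l(q, k) = k - 1*61 = k - 61 = -61 + k)
-42217/(-37135) - 28890/l(0, -60) = -42217/(-37135) - 28890/(-61 - 60) = -42217*(-1/37135) - 28890/(-121) = 6031/5305 - 28890*(-1/121) = 6031/5305 + 28890/121 = 153991201/641905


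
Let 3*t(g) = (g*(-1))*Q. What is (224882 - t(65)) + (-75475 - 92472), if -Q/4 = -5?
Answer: 172105/3 ≈ 57368.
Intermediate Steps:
Q = 20 (Q = -4*(-5) = 20)
t(g) = -20*g/3 (t(g) = ((g*(-1))*20)/3 = (-g*20)/3 = (-20*g)/3 = -20*g/3)
(224882 - t(65)) + (-75475 - 92472) = (224882 - (-20)*65/3) + (-75475 - 92472) = (224882 - 1*(-1300/3)) - 167947 = (224882 + 1300/3) - 167947 = 675946/3 - 167947 = 172105/3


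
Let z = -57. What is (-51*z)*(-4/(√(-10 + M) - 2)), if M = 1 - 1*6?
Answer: 1224 + 612*I*√15 ≈ 1224.0 + 2370.3*I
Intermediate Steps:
M = -5 (M = 1 - 6 = -5)
(-51*z)*(-4/(√(-10 + M) - 2)) = (-51*(-57))*(-4/(√(-10 - 5) - 2)) = 2907*(-4/(√(-15) - 2)) = 2907*(-4/(I*√15 - 2)) = 2907*(-4/(-2 + I*√15)) = -11628/(-2 + I*√15)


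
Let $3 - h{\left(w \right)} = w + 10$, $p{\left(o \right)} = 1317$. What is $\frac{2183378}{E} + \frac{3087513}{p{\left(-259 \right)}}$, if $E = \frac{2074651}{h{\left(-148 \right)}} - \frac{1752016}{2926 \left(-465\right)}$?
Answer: $\frac{73553055463491813}{29507034200807} \approx 2492.7$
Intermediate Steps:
$h{\left(w \right)} = -7 - w$ ($h{\left(w \right)} = 3 - \left(w + 10\right) = 3 - \left(10 + w\right) = -7 - w$)
$E = \frac{67214200913}{4567695}$ ($E = \frac{2074651}{-7 - -148} - \frac{1752016}{2926 \left(-465\right)} = \frac{2074651}{-7 + 148} - \frac{1752016}{-1360590} = \frac{2074651}{141} - - \frac{125144}{97185} = 2074651 \cdot \frac{1}{141} + \frac{125144}{97185} = \frac{2074651}{141} + \frac{125144}{97185} = \frac{67214200913}{4567695} \approx 14715.0$)
$\frac{2183378}{E} + \frac{3087513}{p{\left(-259 \right)}} = \frac{2183378}{\frac{67214200913}{4567695}} + \frac{3087513}{1317} = 2183378 \cdot \frac{4567695}{67214200913} + 3087513 \cdot \frac{1}{1317} = \frac{9973004773710}{67214200913} + \frac{1029171}{439} = \frac{73553055463491813}{29507034200807}$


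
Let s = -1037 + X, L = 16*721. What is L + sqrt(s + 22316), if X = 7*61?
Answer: 11536 + sqrt(21706) ≈ 11683.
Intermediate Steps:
X = 427
L = 11536
s = -610 (s = -1037 + 427 = -610)
L + sqrt(s + 22316) = 11536 + sqrt(-610 + 22316) = 11536 + sqrt(21706)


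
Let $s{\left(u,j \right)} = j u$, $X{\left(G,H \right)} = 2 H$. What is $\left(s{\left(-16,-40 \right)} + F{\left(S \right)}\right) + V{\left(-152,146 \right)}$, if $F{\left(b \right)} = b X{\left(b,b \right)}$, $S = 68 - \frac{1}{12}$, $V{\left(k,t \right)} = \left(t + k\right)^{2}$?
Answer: $\frac{712897}{72} \approx 9901.3$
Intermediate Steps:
$V{\left(k,t \right)} = \left(k + t\right)^{2}$
$S = \frac{815}{12}$ ($S = 68 - \frac{1}{12} = \frac{815}{12} \approx 67.917$)
$F{\left(b \right)} = 2 b^{2}$ ($F{\left(b \right)} = b 2 b = 2 b^{2}$)
$\left(s{\left(-16,-40 \right)} + F{\left(S \right)}\right) + V{\left(-152,146 \right)} = \left(\left(-40\right) \left(-16\right) + 2 \left(\frac{815}{12}\right)^{2}\right) + \left(-152 + 146\right)^{2} = \left(640 + 2 \cdot \frac{664225}{144}\right) + \left(-6\right)^{2} = \left(640 + \frac{664225}{72}\right) + 36 = \frac{710305}{72} + 36 = \frac{712897}{72}$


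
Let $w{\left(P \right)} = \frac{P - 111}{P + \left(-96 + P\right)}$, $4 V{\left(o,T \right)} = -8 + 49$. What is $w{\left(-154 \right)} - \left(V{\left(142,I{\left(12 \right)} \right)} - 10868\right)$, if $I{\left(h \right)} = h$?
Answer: $\frac{1096699}{101} \approx 10858.0$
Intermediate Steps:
$V{\left(o,T \right)} = \frac{41}{4}$ ($V{\left(o,T \right)} = \frac{-8 + 49}{4} = \frac{1}{4} \cdot 41 = \frac{41}{4}$)
$w{\left(P \right)} = \frac{-111 + P}{-96 + 2 P}$
$w{\left(-154 \right)} - \left(V{\left(142,I{\left(12 \right)} \right)} - 10868\right) = \frac{-111 - 154}{2 \left(-48 - 154\right)} - \left(\frac{41}{4} - 10868\right) = \frac{1}{2} \frac{1}{-202} \left(-265\right) - - \frac{43431}{4} = \frac{1}{2} \left(- \frac{1}{202}\right) \left(-265\right) + \frac{43431}{4} = \frac{265}{404} + \frac{43431}{4} = \frac{1096699}{101}$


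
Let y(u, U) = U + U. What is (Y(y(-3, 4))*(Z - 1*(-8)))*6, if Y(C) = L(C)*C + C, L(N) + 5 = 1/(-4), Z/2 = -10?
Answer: 2448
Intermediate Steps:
Z = -20 (Z = 2*(-10) = -20)
y(u, U) = 2*U
L(N) = -21/4 (L(N) = -5 + 1/(-4) = -5 - 1/4 = -21/4)
Y(C) = -17*C/4 (Y(C) = -21*C/4 + C = -17*C/4)
(Y(y(-3, 4))*(Z - 1*(-8)))*6 = ((-17*4/2)*(-20 - 1*(-8)))*6 = ((-17/4*8)*(-20 + 8))*6 = -34*(-12)*6 = 408*6 = 2448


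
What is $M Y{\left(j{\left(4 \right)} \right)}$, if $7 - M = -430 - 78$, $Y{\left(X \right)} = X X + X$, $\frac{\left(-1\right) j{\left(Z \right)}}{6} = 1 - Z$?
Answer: $176130$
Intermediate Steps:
$j{\left(Z \right)} = -6 + 6 Z$ ($j{\left(Z \right)} = - 6 \left(1 - Z\right) = -6 + 6 Z$)
$Y{\left(X \right)} = X + X^{2}$ ($Y{\left(X \right)} = X^{2} + X = X + X^{2}$)
$M = 515$ ($M = 7 - \left(-430 - 78\right) = 7 - -508 = 7 + 508 = 515$)
$M Y{\left(j{\left(4 \right)} \right)} = 515 \left(-6 + 6 \cdot 4\right) \left(1 + \left(-6 + 6 \cdot 4\right)\right) = 515 \left(-6 + 24\right) \left(1 + \left(-6 + 24\right)\right) = 515 \cdot 18 \left(1 + 18\right) = 515 \cdot 18 \cdot 19 = 515 \cdot 342 = 176130$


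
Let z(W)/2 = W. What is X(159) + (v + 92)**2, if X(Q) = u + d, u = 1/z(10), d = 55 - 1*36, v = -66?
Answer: 13901/20 ≈ 695.05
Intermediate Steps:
z(W) = 2*W
d = 19 (d = 55 - 36 = 19)
u = 1/20 (u = 1/(2*10) = 1/20 ≈ 0.050000)
X(Q) = 381/20 (X(Q) = 1/20 + 19 = 381/20)
X(159) + (v + 92)**2 = 381/20 + (-66 + 92)**2 = 381/20 + 26**2 = 381/20 + 676 = 13901/20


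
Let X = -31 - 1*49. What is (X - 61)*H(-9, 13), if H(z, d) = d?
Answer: -1833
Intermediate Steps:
X = -80 (X = -31 - 49 = -80)
(X - 61)*H(-9, 13) = (-80 - 61)*13 = -141*13 = -1833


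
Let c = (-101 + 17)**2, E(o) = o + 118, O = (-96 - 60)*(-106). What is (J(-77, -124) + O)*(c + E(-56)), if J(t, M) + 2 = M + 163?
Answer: 117966614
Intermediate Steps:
O = 16536 (O = -156*(-106) = 16536)
E(o) = 118 + o
c = 7056 (c = (-84)**2 = 7056)
J(t, M) = 161 + M (J(t, M) = -2 + (M + 163) = -2 + (163 + M) = 161 + M)
(J(-77, -124) + O)*(c + E(-56)) = ((161 - 124) + 16536)*(7056 + (118 - 56)) = (37 + 16536)*(7056 + 62) = 16573*7118 = 117966614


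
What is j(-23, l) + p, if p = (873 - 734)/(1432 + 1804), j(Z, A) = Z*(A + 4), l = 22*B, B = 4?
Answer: -6847237/3236 ≈ -2116.0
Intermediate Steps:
l = 88 (l = 22*4 = 88)
j(Z, A) = Z*(4 + A)
p = 139/3236 ≈ 0.042954
j(-23, l) + p = -23*(4 + 88) + 139/3236 = -23*92 + 139/3236 = -2116 + 139/3236 = -6847237/3236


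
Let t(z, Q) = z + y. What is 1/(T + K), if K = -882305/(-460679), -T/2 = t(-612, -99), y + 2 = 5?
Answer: 460679/561989327 ≈ 0.00081973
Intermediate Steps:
y = 3 (y = -2 + 5 = 3)
t(z, Q) = 3 + z (t(z, Q) = z + 3 = 3 + z)
T = 1218 (T = -2*(3 - 612) = -2*(-609) = 1218)
K = 882305/460679 (K = -882305*(-1)/460679 = -1*(-882305/460679) = 882305/460679 ≈ 1.9152)
1/(T + K) = 1/(1218 + 882305/460679) = 1/(561989327/460679) = 460679/561989327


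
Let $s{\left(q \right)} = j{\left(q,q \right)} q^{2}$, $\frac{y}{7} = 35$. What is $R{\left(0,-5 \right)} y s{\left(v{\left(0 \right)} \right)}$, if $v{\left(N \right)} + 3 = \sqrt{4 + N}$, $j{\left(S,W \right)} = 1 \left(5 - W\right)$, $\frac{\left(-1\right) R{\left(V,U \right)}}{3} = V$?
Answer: $0$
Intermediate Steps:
$R{\left(V,U \right)} = - 3 V$
$j{\left(S,W \right)} = 5 - W$
$v{\left(N \right)} = -3 + \sqrt{4 + N}$
$y = 245$ ($y = 7 \cdot 35 = 245$)
$s{\left(q \right)} = q^{2} \left(5 - q\right)$ ($s{\left(q \right)} = \left(5 - q\right) q^{2} = q^{2} \left(5 - q\right)$)
$R{\left(0,-5 \right)} y s{\left(v{\left(0 \right)} \right)} = \left(-3\right) 0 \cdot 245 \left(-3 + \sqrt{4 + 0}\right)^{2} \left(5 - \left(-3 + \sqrt{4 + 0}\right)\right) = 0 \cdot 245 \left(-3 + \sqrt{4}\right)^{2} \left(5 - \left(-3 + \sqrt{4}\right)\right) = 0 \left(-3 + 2\right)^{2} \left(5 - \left(-3 + 2\right)\right) = 0 \left(-1\right)^{2} \left(5 - -1\right) = 0 \cdot 1 \left(5 + 1\right) = 0 \cdot 1 \cdot 6 = 0 \cdot 6 = 0$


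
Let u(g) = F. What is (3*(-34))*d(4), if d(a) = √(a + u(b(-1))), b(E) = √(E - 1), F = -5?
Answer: -102*I ≈ -102.0*I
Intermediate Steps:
b(E) = √(-1 + E)
u(g) = -5
d(a) = √(-5 + a) (d(a) = √(a - 5) = √(-5 + a))
(3*(-34))*d(4) = (3*(-34))*√(-5 + 4) = -102*I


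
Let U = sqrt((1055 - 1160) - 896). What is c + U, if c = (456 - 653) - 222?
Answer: -419 + I*sqrt(1001) ≈ -419.0 + 31.639*I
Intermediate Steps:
U = I*sqrt(1001) (U = sqrt(-105 - 896) = sqrt(-1001) = I*sqrt(1001) ≈ 31.639*I)
c = -419 (c = -197 - 222 = -419)
c + U = -419 + I*sqrt(1001)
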